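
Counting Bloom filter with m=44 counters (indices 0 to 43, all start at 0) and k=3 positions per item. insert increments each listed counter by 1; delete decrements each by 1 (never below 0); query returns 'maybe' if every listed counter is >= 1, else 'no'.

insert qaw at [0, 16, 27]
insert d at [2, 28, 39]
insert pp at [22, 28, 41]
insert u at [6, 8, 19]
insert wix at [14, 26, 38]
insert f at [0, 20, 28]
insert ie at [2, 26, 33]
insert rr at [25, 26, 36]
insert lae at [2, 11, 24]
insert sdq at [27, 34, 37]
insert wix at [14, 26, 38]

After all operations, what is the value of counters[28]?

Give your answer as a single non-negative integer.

Answer: 3

Derivation:
Step 1: insert qaw at [0, 16, 27] -> counters=[1,0,0,0,0,0,0,0,0,0,0,0,0,0,0,0,1,0,0,0,0,0,0,0,0,0,0,1,0,0,0,0,0,0,0,0,0,0,0,0,0,0,0,0]
Step 2: insert d at [2, 28, 39] -> counters=[1,0,1,0,0,0,0,0,0,0,0,0,0,0,0,0,1,0,0,0,0,0,0,0,0,0,0,1,1,0,0,0,0,0,0,0,0,0,0,1,0,0,0,0]
Step 3: insert pp at [22, 28, 41] -> counters=[1,0,1,0,0,0,0,0,0,0,0,0,0,0,0,0,1,0,0,0,0,0,1,0,0,0,0,1,2,0,0,0,0,0,0,0,0,0,0,1,0,1,0,0]
Step 4: insert u at [6, 8, 19] -> counters=[1,0,1,0,0,0,1,0,1,0,0,0,0,0,0,0,1,0,0,1,0,0,1,0,0,0,0,1,2,0,0,0,0,0,0,0,0,0,0,1,0,1,0,0]
Step 5: insert wix at [14, 26, 38] -> counters=[1,0,1,0,0,0,1,0,1,0,0,0,0,0,1,0,1,0,0,1,0,0,1,0,0,0,1,1,2,0,0,0,0,0,0,0,0,0,1,1,0,1,0,0]
Step 6: insert f at [0, 20, 28] -> counters=[2,0,1,0,0,0,1,0,1,0,0,0,0,0,1,0,1,0,0,1,1,0,1,0,0,0,1,1,3,0,0,0,0,0,0,0,0,0,1,1,0,1,0,0]
Step 7: insert ie at [2, 26, 33] -> counters=[2,0,2,0,0,0,1,0,1,0,0,0,0,0,1,0,1,0,0,1,1,0,1,0,0,0,2,1,3,0,0,0,0,1,0,0,0,0,1,1,0,1,0,0]
Step 8: insert rr at [25, 26, 36] -> counters=[2,0,2,0,0,0,1,0,1,0,0,0,0,0,1,0,1,0,0,1,1,0,1,0,0,1,3,1,3,0,0,0,0,1,0,0,1,0,1,1,0,1,0,0]
Step 9: insert lae at [2, 11, 24] -> counters=[2,0,3,0,0,0,1,0,1,0,0,1,0,0,1,0,1,0,0,1,1,0,1,0,1,1,3,1,3,0,0,0,0,1,0,0,1,0,1,1,0,1,0,0]
Step 10: insert sdq at [27, 34, 37] -> counters=[2,0,3,0,0,0,1,0,1,0,0,1,0,0,1,0,1,0,0,1,1,0,1,0,1,1,3,2,3,0,0,0,0,1,1,0,1,1,1,1,0,1,0,0]
Step 11: insert wix at [14, 26, 38] -> counters=[2,0,3,0,0,0,1,0,1,0,0,1,0,0,2,0,1,0,0,1,1,0,1,0,1,1,4,2,3,0,0,0,0,1,1,0,1,1,2,1,0,1,0,0]
Final counters=[2,0,3,0,0,0,1,0,1,0,0,1,0,0,2,0,1,0,0,1,1,0,1,0,1,1,4,2,3,0,0,0,0,1,1,0,1,1,2,1,0,1,0,0] -> counters[28]=3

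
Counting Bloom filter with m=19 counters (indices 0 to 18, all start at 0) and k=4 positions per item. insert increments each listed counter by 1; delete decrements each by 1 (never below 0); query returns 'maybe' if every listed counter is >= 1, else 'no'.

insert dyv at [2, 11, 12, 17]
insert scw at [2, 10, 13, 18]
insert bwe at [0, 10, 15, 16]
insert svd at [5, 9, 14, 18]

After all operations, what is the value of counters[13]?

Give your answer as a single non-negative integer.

Answer: 1

Derivation:
Step 1: insert dyv at [2, 11, 12, 17] -> counters=[0,0,1,0,0,0,0,0,0,0,0,1,1,0,0,0,0,1,0]
Step 2: insert scw at [2, 10, 13, 18] -> counters=[0,0,2,0,0,0,0,0,0,0,1,1,1,1,0,0,0,1,1]
Step 3: insert bwe at [0, 10, 15, 16] -> counters=[1,0,2,0,0,0,0,0,0,0,2,1,1,1,0,1,1,1,1]
Step 4: insert svd at [5, 9, 14, 18] -> counters=[1,0,2,0,0,1,0,0,0,1,2,1,1,1,1,1,1,1,2]
Final counters=[1,0,2,0,0,1,0,0,0,1,2,1,1,1,1,1,1,1,2] -> counters[13]=1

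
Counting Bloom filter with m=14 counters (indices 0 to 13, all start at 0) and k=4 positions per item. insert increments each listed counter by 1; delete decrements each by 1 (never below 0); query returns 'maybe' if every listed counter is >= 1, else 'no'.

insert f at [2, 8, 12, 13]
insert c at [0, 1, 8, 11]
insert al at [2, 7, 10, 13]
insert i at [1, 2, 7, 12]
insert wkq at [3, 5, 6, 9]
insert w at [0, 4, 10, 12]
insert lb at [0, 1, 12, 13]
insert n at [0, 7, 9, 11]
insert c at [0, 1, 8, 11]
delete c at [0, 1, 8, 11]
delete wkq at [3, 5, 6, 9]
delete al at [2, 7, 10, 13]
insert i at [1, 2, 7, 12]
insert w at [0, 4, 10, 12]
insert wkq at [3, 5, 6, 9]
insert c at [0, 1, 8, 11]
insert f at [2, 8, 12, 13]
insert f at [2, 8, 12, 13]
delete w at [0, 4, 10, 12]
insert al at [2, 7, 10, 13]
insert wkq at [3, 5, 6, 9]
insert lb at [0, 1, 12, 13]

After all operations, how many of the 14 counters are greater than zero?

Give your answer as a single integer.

Step 1: insert f at [2, 8, 12, 13] -> counters=[0,0,1,0,0,0,0,0,1,0,0,0,1,1]
Step 2: insert c at [0, 1, 8, 11] -> counters=[1,1,1,0,0,0,0,0,2,0,0,1,1,1]
Step 3: insert al at [2, 7, 10, 13] -> counters=[1,1,2,0,0,0,0,1,2,0,1,1,1,2]
Step 4: insert i at [1, 2, 7, 12] -> counters=[1,2,3,0,0,0,0,2,2,0,1,1,2,2]
Step 5: insert wkq at [3, 5, 6, 9] -> counters=[1,2,3,1,0,1,1,2,2,1,1,1,2,2]
Step 6: insert w at [0, 4, 10, 12] -> counters=[2,2,3,1,1,1,1,2,2,1,2,1,3,2]
Step 7: insert lb at [0, 1, 12, 13] -> counters=[3,3,3,1,1,1,1,2,2,1,2,1,4,3]
Step 8: insert n at [0, 7, 9, 11] -> counters=[4,3,3,1,1,1,1,3,2,2,2,2,4,3]
Step 9: insert c at [0, 1, 8, 11] -> counters=[5,4,3,1,1,1,1,3,3,2,2,3,4,3]
Step 10: delete c at [0, 1, 8, 11] -> counters=[4,3,3,1,1,1,1,3,2,2,2,2,4,3]
Step 11: delete wkq at [3, 5, 6, 9] -> counters=[4,3,3,0,1,0,0,3,2,1,2,2,4,3]
Step 12: delete al at [2, 7, 10, 13] -> counters=[4,3,2,0,1,0,0,2,2,1,1,2,4,2]
Step 13: insert i at [1, 2, 7, 12] -> counters=[4,4,3,0,1,0,0,3,2,1,1,2,5,2]
Step 14: insert w at [0, 4, 10, 12] -> counters=[5,4,3,0,2,0,0,3,2,1,2,2,6,2]
Step 15: insert wkq at [3, 5, 6, 9] -> counters=[5,4,3,1,2,1,1,3,2,2,2,2,6,2]
Step 16: insert c at [0, 1, 8, 11] -> counters=[6,5,3,1,2,1,1,3,3,2,2,3,6,2]
Step 17: insert f at [2, 8, 12, 13] -> counters=[6,5,4,1,2,1,1,3,4,2,2,3,7,3]
Step 18: insert f at [2, 8, 12, 13] -> counters=[6,5,5,1,2,1,1,3,5,2,2,3,8,4]
Step 19: delete w at [0, 4, 10, 12] -> counters=[5,5,5,1,1,1,1,3,5,2,1,3,7,4]
Step 20: insert al at [2, 7, 10, 13] -> counters=[5,5,6,1,1,1,1,4,5,2,2,3,7,5]
Step 21: insert wkq at [3, 5, 6, 9] -> counters=[5,5,6,2,1,2,2,4,5,3,2,3,7,5]
Step 22: insert lb at [0, 1, 12, 13] -> counters=[6,6,6,2,1,2,2,4,5,3,2,3,8,6]
Final counters=[6,6,6,2,1,2,2,4,5,3,2,3,8,6] -> 14 nonzero

Answer: 14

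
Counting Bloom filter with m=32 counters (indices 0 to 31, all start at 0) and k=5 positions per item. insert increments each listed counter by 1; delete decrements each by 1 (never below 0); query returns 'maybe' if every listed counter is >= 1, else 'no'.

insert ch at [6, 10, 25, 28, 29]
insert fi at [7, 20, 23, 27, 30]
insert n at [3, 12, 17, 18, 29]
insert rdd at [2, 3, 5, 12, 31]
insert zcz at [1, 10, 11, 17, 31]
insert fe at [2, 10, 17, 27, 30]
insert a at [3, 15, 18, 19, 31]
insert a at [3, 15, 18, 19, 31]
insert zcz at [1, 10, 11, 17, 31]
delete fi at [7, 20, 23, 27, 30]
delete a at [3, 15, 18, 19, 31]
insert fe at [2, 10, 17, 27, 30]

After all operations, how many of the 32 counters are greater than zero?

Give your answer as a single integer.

Answer: 18

Derivation:
Step 1: insert ch at [6, 10, 25, 28, 29] -> counters=[0,0,0,0,0,0,1,0,0,0,1,0,0,0,0,0,0,0,0,0,0,0,0,0,0,1,0,0,1,1,0,0]
Step 2: insert fi at [7, 20, 23, 27, 30] -> counters=[0,0,0,0,0,0,1,1,0,0,1,0,0,0,0,0,0,0,0,0,1,0,0,1,0,1,0,1,1,1,1,0]
Step 3: insert n at [3, 12, 17, 18, 29] -> counters=[0,0,0,1,0,0,1,1,0,0,1,0,1,0,0,0,0,1,1,0,1,0,0,1,0,1,0,1,1,2,1,0]
Step 4: insert rdd at [2, 3, 5, 12, 31] -> counters=[0,0,1,2,0,1,1,1,0,0,1,0,2,0,0,0,0,1,1,0,1,0,0,1,0,1,0,1,1,2,1,1]
Step 5: insert zcz at [1, 10, 11, 17, 31] -> counters=[0,1,1,2,0,1,1,1,0,0,2,1,2,0,0,0,0,2,1,0,1,0,0,1,0,1,0,1,1,2,1,2]
Step 6: insert fe at [2, 10, 17, 27, 30] -> counters=[0,1,2,2,0,1,1,1,0,0,3,1,2,0,0,0,0,3,1,0,1,0,0,1,0,1,0,2,1,2,2,2]
Step 7: insert a at [3, 15, 18, 19, 31] -> counters=[0,1,2,3,0,1,1,1,0,0,3,1,2,0,0,1,0,3,2,1,1,0,0,1,0,1,0,2,1,2,2,3]
Step 8: insert a at [3, 15, 18, 19, 31] -> counters=[0,1,2,4,0,1,1,1,0,0,3,1,2,0,0,2,0,3,3,2,1,0,0,1,0,1,0,2,1,2,2,4]
Step 9: insert zcz at [1, 10, 11, 17, 31] -> counters=[0,2,2,4,0,1,1,1,0,0,4,2,2,0,0,2,0,4,3,2,1,0,0,1,0,1,0,2,1,2,2,5]
Step 10: delete fi at [7, 20, 23, 27, 30] -> counters=[0,2,2,4,0,1,1,0,0,0,4,2,2,0,0,2,0,4,3,2,0,0,0,0,0,1,0,1,1,2,1,5]
Step 11: delete a at [3, 15, 18, 19, 31] -> counters=[0,2,2,3,0,1,1,0,0,0,4,2,2,0,0,1,0,4,2,1,0,0,0,0,0,1,0,1,1,2,1,4]
Step 12: insert fe at [2, 10, 17, 27, 30] -> counters=[0,2,3,3,0,1,1,0,0,0,5,2,2,0,0,1,0,5,2,1,0,0,0,0,0,1,0,2,1,2,2,4]
Final counters=[0,2,3,3,0,1,1,0,0,0,5,2,2,0,0,1,0,5,2,1,0,0,0,0,0,1,0,2,1,2,2,4] -> 18 nonzero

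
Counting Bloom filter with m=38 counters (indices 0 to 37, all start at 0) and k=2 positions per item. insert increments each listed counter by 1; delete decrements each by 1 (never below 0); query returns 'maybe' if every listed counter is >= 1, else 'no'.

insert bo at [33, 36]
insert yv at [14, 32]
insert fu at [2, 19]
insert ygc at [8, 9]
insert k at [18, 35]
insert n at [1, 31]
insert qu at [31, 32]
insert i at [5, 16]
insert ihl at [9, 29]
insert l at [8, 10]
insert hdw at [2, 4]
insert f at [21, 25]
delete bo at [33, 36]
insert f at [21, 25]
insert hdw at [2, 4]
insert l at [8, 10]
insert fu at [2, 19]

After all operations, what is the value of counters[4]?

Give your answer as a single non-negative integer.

Step 1: insert bo at [33, 36] -> counters=[0,0,0,0,0,0,0,0,0,0,0,0,0,0,0,0,0,0,0,0,0,0,0,0,0,0,0,0,0,0,0,0,0,1,0,0,1,0]
Step 2: insert yv at [14, 32] -> counters=[0,0,0,0,0,0,0,0,0,0,0,0,0,0,1,0,0,0,0,0,0,0,0,0,0,0,0,0,0,0,0,0,1,1,0,0,1,0]
Step 3: insert fu at [2, 19] -> counters=[0,0,1,0,0,0,0,0,0,0,0,0,0,0,1,0,0,0,0,1,0,0,0,0,0,0,0,0,0,0,0,0,1,1,0,0,1,0]
Step 4: insert ygc at [8, 9] -> counters=[0,0,1,0,0,0,0,0,1,1,0,0,0,0,1,0,0,0,0,1,0,0,0,0,0,0,0,0,0,0,0,0,1,1,0,0,1,0]
Step 5: insert k at [18, 35] -> counters=[0,0,1,0,0,0,0,0,1,1,0,0,0,0,1,0,0,0,1,1,0,0,0,0,0,0,0,0,0,0,0,0,1,1,0,1,1,0]
Step 6: insert n at [1, 31] -> counters=[0,1,1,0,0,0,0,0,1,1,0,0,0,0,1,0,0,0,1,1,0,0,0,0,0,0,0,0,0,0,0,1,1,1,0,1,1,0]
Step 7: insert qu at [31, 32] -> counters=[0,1,1,0,0,0,0,0,1,1,0,0,0,0,1,0,0,0,1,1,0,0,0,0,0,0,0,0,0,0,0,2,2,1,0,1,1,0]
Step 8: insert i at [5, 16] -> counters=[0,1,1,0,0,1,0,0,1,1,0,0,0,0,1,0,1,0,1,1,0,0,0,0,0,0,0,0,0,0,0,2,2,1,0,1,1,0]
Step 9: insert ihl at [9, 29] -> counters=[0,1,1,0,0,1,0,0,1,2,0,0,0,0,1,0,1,0,1,1,0,0,0,0,0,0,0,0,0,1,0,2,2,1,0,1,1,0]
Step 10: insert l at [8, 10] -> counters=[0,1,1,0,0,1,0,0,2,2,1,0,0,0,1,0,1,0,1,1,0,0,0,0,0,0,0,0,0,1,0,2,2,1,0,1,1,0]
Step 11: insert hdw at [2, 4] -> counters=[0,1,2,0,1,1,0,0,2,2,1,0,0,0,1,0,1,0,1,1,0,0,0,0,0,0,0,0,0,1,0,2,2,1,0,1,1,0]
Step 12: insert f at [21, 25] -> counters=[0,1,2,0,1,1,0,0,2,2,1,0,0,0,1,0,1,0,1,1,0,1,0,0,0,1,0,0,0,1,0,2,2,1,0,1,1,0]
Step 13: delete bo at [33, 36] -> counters=[0,1,2,0,1,1,0,0,2,2,1,0,0,0,1,0,1,0,1,1,0,1,0,0,0,1,0,0,0,1,0,2,2,0,0,1,0,0]
Step 14: insert f at [21, 25] -> counters=[0,1,2,0,1,1,0,0,2,2,1,0,0,0,1,0,1,0,1,1,0,2,0,0,0,2,0,0,0,1,0,2,2,0,0,1,0,0]
Step 15: insert hdw at [2, 4] -> counters=[0,1,3,0,2,1,0,0,2,2,1,0,0,0,1,0,1,0,1,1,0,2,0,0,0,2,0,0,0,1,0,2,2,0,0,1,0,0]
Step 16: insert l at [8, 10] -> counters=[0,1,3,0,2,1,0,0,3,2,2,0,0,0,1,0,1,0,1,1,0,2,0,0,0,2,0,0,0,1,0,2,2,0,0,1,0,0]
Step 17: insert fu at [2, 19] -> counters=[0,1,4,0,2,1,0,0,3,2,2,0,0,0,1,0,1,0,1,2,0,2,0,0,0,2,0,0,0,1,0,2,2,0,0,1,0,0]
Final counters=[0,1,4,0,2,1,0,0,3,2,2,0,0,0,1,0,1,0,1,2,0,2,0,0,0,2,0,0,0,1,0,2,2,0,0,1,0,0] -> counters[4]=2

Answer: 2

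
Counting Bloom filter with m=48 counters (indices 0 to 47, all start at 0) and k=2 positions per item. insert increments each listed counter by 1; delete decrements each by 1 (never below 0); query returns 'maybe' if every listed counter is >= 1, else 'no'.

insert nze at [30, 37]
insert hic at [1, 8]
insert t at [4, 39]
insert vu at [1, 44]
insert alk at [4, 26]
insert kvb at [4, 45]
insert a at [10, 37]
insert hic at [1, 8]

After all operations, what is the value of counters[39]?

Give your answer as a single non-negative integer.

Answer: 1

Derivation:
Step 1: insert nze at [30, 37] -> counters=[0,0,0,0,0,0,0,0,0,0,0,0,0,0,0,0,0,0,0,0,0,0,0,0,0,0,0,0,0,0,1,0,0,0,0,0,0,1,0,0,0,0,0,0,0,0,0,0]
Step 2: insert hic at [1, 8] -> counters=[0,1,0,0,0,0,0,0,1,0,0,0,0,0,0,0,0,0,0,0,0,0,0,0,0,0,0,0,0,0,1,0,0,0,0,0,0,1,0,0,0,0,0,0,0,0,0,0]
Step 3: insert t at [4, 39] -> counters=[0,1,0,0,1,0,0,0,1,0,0,0,0,0,0,0,0,0,0,0,0,0,0,0,0,0,0,0,0,0,1,0,0,0,0,0,0,1,0,1,0,0,0,0,0,0,0,0]
Step 4: insert vu at [1, 44] -> counters=[0,2,0,0,1,0,0,0,1,0,0,0,0,0,0,0,0,0,0,0,0,0,0,0,0,0,0,0,0,0,1,0,0,0,0,0,0,1,0,1,0,0,0,0,1,0,0,0]
Step 5: insert alk at [4, 26] -> counters=[0,2,0,0,2,0,0,0,1,0,0,0,0,0,0,0,0,0,0,0,0,0,0,0,0,0,1,0,0,0,1,0,0,0,0,0,0,1,0,1,0,0,0,0,1,0,0,0]
Step 6: insert kvb at [4, 45] -> counters=[0,2,0,0,3,0,0,0,1,0,0,0,0,0,0,0,0,0,0,0,0,0,0,0,0,0,1,0,0,0,1,0,0,0,0,0,0,1,0,1,0,0,0,0,1,1,0,0]
Step 7: insert a at [10, 37] -> counters=[0,2,0,0,3,0,0,0,1,0,1,0,0,0,0,0,0,0,0,0,0,0,0,0,0,0,1,0,0,0,1,0,0,0,0,0,0,2,0,1,0,0,0,0,1,1,0,0]
Step 8: insert hic at [1, 8] -> counters=[0,3,0,0,3,0,0,0,2,0,1,0,0,0,0,0,0,0,0,0,0,0,0,0,0,0,1,0,0,0,1,0,0,0,0,0,0,2,0,1,0,0,0,0,1,1,0,0]
Final counters=[0,3,0,0,3,0,0,0,2,0,1,0,0,0,0,0,0,0,0,0,0,0,0,0,0,0,1,0,0,0,1,0,0,0,0,0,0,2,0,1,0,0,0,0,1,1,0,0] -> counters[39]=1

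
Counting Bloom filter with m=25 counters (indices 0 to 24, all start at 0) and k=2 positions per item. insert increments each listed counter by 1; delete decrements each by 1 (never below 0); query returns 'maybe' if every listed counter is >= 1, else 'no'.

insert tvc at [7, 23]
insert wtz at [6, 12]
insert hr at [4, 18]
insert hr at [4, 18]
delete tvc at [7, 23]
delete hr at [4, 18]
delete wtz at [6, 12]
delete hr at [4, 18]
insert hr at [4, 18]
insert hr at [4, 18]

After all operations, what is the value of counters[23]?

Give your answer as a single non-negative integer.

Step 1: insert tvc at [7, 23] -> counters=[0,0,0,0,0,0,0,1,0,0,0,0,0,0,0,0,0,0,0,0,0,0,0,1,0]
Step 2: insert wtz at [6, 12] -> counters=[0,0,0,0,0,0,1,1,0,0,0,0,1,0,0,0,0,0,0,0,0,0,0,1,0]
Step 3: insert hr at [4, 18] -> counters=[0,0,0,0,1,0,1,1,0,0,0,0,1,0,0,0,0,0,1,0,0,0,0,1,0]
Step 4: insert hr at [4, 18] -> counters=[0,0,0,0,2,0,1,1,0,0,0,0,1,0,0,0,0,0,2,0,0,0,0,1,0]
Step 5: delete tvc at [7, 23] -> counters=[0,0,0,0,2,0,1,0,0,0,0,0,1,0,0,0,0,0,2,0,0,0,0,0,0]
Step 6: delete hr at [4, 18] -> counters=[0,0,0,0,1,0,1,0,0,0,0,0,1,0,0,0,0,0,1,0,0,0,0,0,0]
Step 7: delete wtz at [6, 12] -> counters=[0,0,0,0,1,0,0,0,0,0,0,0,0,0,0,0,0,0,1,0,0,0,0,0,0]
Step 8: delete hr at [4, 18] -> counters=[0,0,0,0,0,0,0,0,0,0,0,0,0,0,0,0,0,0,0,0,0,0,0,0,0]
Step 9: insert hr at [4, 18] -> counters=[0,0,0,0,1,0,0,0,0,0,0,0,0,0,0,0,0,0,1,0,0,0,0,0,0]
Step 10: insert hr at [4, 18] -> counters=[0,0,0,0,2,0,0,0,0,0,0,0,0,0,0,0,0,0,2,0,0,0,0,0,0]
Final counters=[0,0,0,0,2,0,0,0,0,0,0,0,0,0,0,0,0,0,2,0,0,0,0,0,0] -> counters[23]=0

Answer: 0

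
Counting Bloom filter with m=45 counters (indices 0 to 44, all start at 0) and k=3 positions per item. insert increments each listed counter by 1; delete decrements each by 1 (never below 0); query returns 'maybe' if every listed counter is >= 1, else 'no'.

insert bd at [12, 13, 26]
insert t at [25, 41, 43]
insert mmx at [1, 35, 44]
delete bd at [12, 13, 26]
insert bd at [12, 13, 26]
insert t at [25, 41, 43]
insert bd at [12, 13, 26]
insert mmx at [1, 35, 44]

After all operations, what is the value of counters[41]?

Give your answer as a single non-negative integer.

Answer: 2

Derivation:
Step 1: insert bd at [12, 13, 26] -> counters=[0,0,0,0,0,0,0,0,0,0,0,0,1,1,0,0,0,0,0,0,0,0,0,0,0,0,1,0,0,0,0,0,0,0,0,0,0,0,0,0,0,0,0,0,0]
Step 2: insert t at [25, 41, 43] -> counters=[0,0,0,0,0,0,0,0,0,0,0,0,1,1,0,0,0,0,0,0,0,0,0,0,0,1,1,0,0,0,0,0,0,0,0,0,0,0,0,0,0,1,0,1,0]
Step 3: insert mmx at [1, 35, 44] -> counters=[0,1,0,0,0,0,0,0,0,0,0,0,1,1,0,0,0,0,0,0,0,0,0,0,0,1,1,0,0,0,0,0,0,0,0,1,0,0,0,0,0,1,0,1,1]
Step 4: delete bd at [12, 13, 26] -> counters=[0,1,0,0,0,0,0,0,0,0,0,0,0,0,0,0,0,0,0,0,0,0,0,0,0,1,0,0,0,0,0,0,0,0,0,1,0,0,0,0,0,1,0,1,1]
Step 5: insert bd at [12, 13, 26] -> counters=[0,1,0,0,0,0,0,0,0,0,0,0,1,1,0,0,0,0,0,0,0,0,0,0,0,1,1,0,0,0,0,0,0,0,0,1,0,0,0,0,0,1,0,1,1]
Step 6: insert t at [25, 41, 43] -> counters=[0,1,0,0,0,0,0,0,0,0,0,0,1,1,0,0,0,0,0,0,0,0,0,0,0,2,1,0,0,0,0,0,0,0,0,1,0,0,0,0,0,2,0,2,1]
Step 7: insert bd at [12, 13, 26] -> counters=[0,1,0,0,0,0,0,0,0,0,0,0,2,2,0,0,0,0,0,0,0,0,0,0,0,2,2,0,0,0,0,0,0,0,0,1,0,0,0,0,0,2,0,2,1]
Step 8: insert mmx at [1, 35, 44] -> counters=[0,2,0,0,0,0,0,0,0,0,0,0,2,2,0,0,0,0,0,0,0,0,0,0,0,2,2,0,0,0,0,0,0,0,0,2,0,0,0,0,0,2,0,2,2]
Final counters=[0,2,0,0,0,0,0,0,0,0,0,0,2,2,0,0,0,0,0,0,0,0,0,0,0,2,2,0,0,0,0,0,0,0,0,2,0,0,0,0,0,2,0,2,2] -> counters[41]=2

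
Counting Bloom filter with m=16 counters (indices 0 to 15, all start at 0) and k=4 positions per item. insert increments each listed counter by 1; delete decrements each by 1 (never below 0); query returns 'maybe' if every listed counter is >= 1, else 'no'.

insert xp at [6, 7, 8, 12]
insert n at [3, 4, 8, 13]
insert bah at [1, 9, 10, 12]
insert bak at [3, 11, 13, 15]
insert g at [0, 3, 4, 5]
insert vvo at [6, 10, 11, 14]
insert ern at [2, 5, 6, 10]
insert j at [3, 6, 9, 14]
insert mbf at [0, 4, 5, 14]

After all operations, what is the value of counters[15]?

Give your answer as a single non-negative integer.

Step 1: insert xp at [6, 7, 8, 12] -> counters=[0,0,0,0,0,0,1,1,1,0,0,0,1,0,0,0]
Step 2: insert n at [3, 4, 8, 13] -> counters=[0,0,0,1,1,0,1,1,2,0,0,0,1,1,0,0]
Step 3: insert bah at [1, 9, 10, 12] -> counters=[0,1,0,1,1,0,1,1,2,1,1,0,2,1,0,0]
Step 4: insert bak at [3, 11, 13, 15] -> counters=[0,1,0,2,1,0,1,1,2,1,1,1,2,2,0,1]
Step 5: insert g at [0, 3, 4, 5] -> counters=[1,1,0,3,2,1,1,1,2,1,1,1,2,2,0,1]
Step 6: insert vvo at [6, 10, 11, 14] -> counters=[1,1,0,3,2,1,2,1,2,1,2,2,2,2,1,1]
Step 7: insert ern at [2, 5, 6, 10] -> counters=[1,1,1,3,2,2,3,1,2,1,3,2,2,2,1,1]
Step 8: insert j at [3, 6, 9, 14] -> counters=[1,1,1,4,2,2,4,1,2,2,3,2,2,2,2,1]
Step 9: insert mbf at [0, 4, 5, 14] -> counters=[2,1,1,4,3,3,4,1,2,2,3,2,2,2,3,1]
Final counters=[2,1,1,4,3,3,4,1,2,2,3,2,2,2,3,1] -> counters[15]=1

Answer: 1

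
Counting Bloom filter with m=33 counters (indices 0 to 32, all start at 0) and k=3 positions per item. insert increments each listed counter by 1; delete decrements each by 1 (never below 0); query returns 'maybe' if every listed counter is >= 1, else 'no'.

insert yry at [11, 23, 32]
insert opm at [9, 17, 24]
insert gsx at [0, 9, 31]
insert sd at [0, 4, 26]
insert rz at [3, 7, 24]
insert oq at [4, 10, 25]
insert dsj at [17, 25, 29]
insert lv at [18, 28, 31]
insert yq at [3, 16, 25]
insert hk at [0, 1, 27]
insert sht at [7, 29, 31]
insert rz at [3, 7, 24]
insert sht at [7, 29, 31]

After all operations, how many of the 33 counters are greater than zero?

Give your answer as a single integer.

Step 1: insert yry at [11, 23, 32] -> counters=[0,0,0,0,0,0,0,0,0,0,0,1,0,0,0,0,0,0,0,0,0,0,0,1,0,0,0,0,0,0,0,0,1]
Step 2: insert opm at [9, 17, 24] -> counters=[0,0,0,0,0,0,0,0,0,1,0,1,0,0,0,0,0,1,0,0,0,0,0,1,1,0,0,0,0,0,0,0,1]
Step 3: insert gsx at [0, 9, 31] -> counters=[1,0,0,0,0,0,0,0,0,2,0,1,0,0,0,0,0,1,0,0,0,0,0,1,1,0,0,0,0,0,0,1,1]
Step 4: insert sd at [0, 4, 26] -> counters=[2,0,0,0,1,0,0,0,0,2,0,1,0,0,0,0,0,1,0,0,0,0,0,1,1,0,1,0,0,0,0,1,1]
Step 5: insert rz at [3, 7, 24] -> counters=[2,0,0,1,1,0,0,1,0,2,0,1,0,0,0,0,0,1,0,0,0,0,0,1,2,0,1,0,0,0,0,1,1]
Step 6: insert oq at [4, 10, 25] -> counters=[2,0,0,1,2,0,0,1,0,2,1,1,0,0,0,0,0,1,0,0,0,0,0,1,2,1,1,0,0,0,0,1,1]
Step 7: insert dsj at [17, 25, 29] -> counters=[2,0,0,1,2,0,0,1,0,2,1,1,0,0,0,0,0,2,0,0,0,0,0,1,2,2,1,0,0,1,0,1,1]
Step 8: insert lv at [18, 28, 31] -> counters=[2,0,0,1,2,0,0,1,0,2,1,1,0,0,0,0,0,2,1,0,0,0,0,1,2,2,1,0,1,1,0,2,1]
Step 9: insert yq at [3, 16, 25] -> counters=[2,0,0,2,2,0,0,1,0,2,1,1,0,0,0,0,1,2,1,0,0,0,0,1,2,3,1,0,1,1,0,2,1]
Step 10: insert hk at [0, 1, 27] -> counters=[3,1,0,2,2,0,0,1,0,2,1,1,0,0,0,0,1,2,1,0,0,0,0,1,2,3,1,1,1,1,0,2,1]
Step 11: insert sht at [7, 29, 31] -> counters=[3,1,0,2,2,0,0,2,0,2,1,1,0,0,0,0,1,2,1,0,0,0,0,1,2,3,1,1,1,2,0,3,1]
Step 12: insert rz at [3, 7, 24] -> counters=[3,1,0,3,2,0,0,3,0,2,1,1,0,0,0,0,1,2,1,0,0,0,0,1,3,3,1,1,1,2,0,3,1]
Step 13: insert sht at [7, 29, 31] -> counters=[3,1,0,3,2,0,0,4,0,2,1,1,0,0,0,0,1,2,1,0,0,0,0,1,3,3,1,1,1,3,0,4,1]
Final counters=[3,1,0,3,2,0,0,4,0,2,1,1,0,0,0,0,1,2,1,0,0,0,0,1,3,3,1,1,1,3,0,4,1] -> 20 nonzero

Answer: 20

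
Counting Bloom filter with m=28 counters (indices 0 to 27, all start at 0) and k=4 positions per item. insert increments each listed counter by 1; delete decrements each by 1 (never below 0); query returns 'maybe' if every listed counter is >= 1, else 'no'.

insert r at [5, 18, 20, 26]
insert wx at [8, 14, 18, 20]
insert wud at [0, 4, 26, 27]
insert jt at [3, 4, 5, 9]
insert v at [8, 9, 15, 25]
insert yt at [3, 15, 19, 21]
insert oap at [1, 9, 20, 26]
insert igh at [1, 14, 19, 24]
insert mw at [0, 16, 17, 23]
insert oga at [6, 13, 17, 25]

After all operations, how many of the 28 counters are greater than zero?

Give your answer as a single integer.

Answer: 22

Derivation:
Step 1: insert r at [5, 18, 20, 26] -> counters=[0,0,0,0,0,1,0,0,0,0,0,0,0,0,0,0,0,0,1,0,1,0,0,0,0,0,1,0]
Step 2: insert wx at [8, 14, 18, 20] -> counters=[0,0,0,0,0,1,0,0,1,0,0,0,0,0,1,0,0,0,2,0,2,0,0,0,0,0,1,0]
Step 3: insert wud at [0, 4, 26, 27] -> counters=[1,0,0,0,1,1,0,0,1,0,0,0,0,0,1,0,0,0,2,0,2,0,0,0,0,0,2,1]
Step 4: insert jt at [3, 4, 5, 9] -> counters=[1,0,0,1,2,2,0,0,1,1,0,0,0,0,1,0,0,0,2,0,2,0,0,0,0,0,2,1]
Step 5: insert v at [8, 9, 15, 25] -> counters=[1,0,0,1,2,2,0,0,2,2,0,0,0,0,1,1,0,0,2,0,2,0,0,0,0,1,2,1]
Step 6: insert yt at [3, 15, 19, 21] -> counters=[1,0,0,2,2,2,0,0,2,2,0,0,0,0,1,2,0,0,2,1,2,1,0,0,0,1,2,1]
Step 7: insert oap at [1, 9, 20, 26] -> counters=[1,1,0,2,2,2,0,0,2,3,0,0,0,0,1,2,0,0,2,1,3,1,0,0,0,1,3,1]
Step 8: insert igh at [1, 14, 19, 24] -> counters=[1,2,0,2,2,2,0,0,2,3,0,0,0,0,2,2,0,0,2,2,3,1,0,0,1,1,3,1]
Step 9: insert mw at [0, 16, 17, 23] -> counters=[2,2,0,2,2,2,0,0,2,3,0,0,0,0,2,2,1,1,2,2,3,1,0,1,1,1,3,1]
Step 10: insert oga at [6, 13, 17, 25] -> counters=[2,2,0,2,2,2,1,0,2,3,0,0,0,1,2,2,1,2,2,2,3,1,0,1,1,2,3,1]
Final counters=[2,2,0,2,2,2,1,0,2,3,0,0,0,1,2,2,1,2,2,2,3,1,0,1,1,2,3,1] -> 22 nonzero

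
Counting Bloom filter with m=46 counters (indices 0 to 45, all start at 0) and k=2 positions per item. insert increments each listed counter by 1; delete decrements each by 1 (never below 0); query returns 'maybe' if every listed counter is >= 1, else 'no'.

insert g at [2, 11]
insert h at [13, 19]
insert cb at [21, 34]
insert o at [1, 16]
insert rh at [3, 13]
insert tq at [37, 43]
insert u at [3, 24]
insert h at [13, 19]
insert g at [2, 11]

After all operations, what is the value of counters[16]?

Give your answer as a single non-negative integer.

Answer: 1

Derivation:
Step 1: insert g at [2, 11] -> counters=[0,0,1,0,0,0,0,0,0,0,0,1,0,0,0,0,0,0,0,0,0,0,0,0,0,0,0,0,0,0,0,0,0,0,0,0,0,0,0,0,0,0,0,0,0,0]
Step 2: insert h at [13, 19] -> counters=[0,0,1,0,0,0,0,0,0,0,0,1,0,1,0,0,0,0,0,1,0,0,0,0,0,0,0,0,0,0,0,0,0,0,0,0,0,0,0,0,0,0,0,0,0,0]
Step 3: insert cb at [21, 34] -> counters=[0,0,1,0,0,0,0,0,0,0,0,1,0,1,0,0,0,0,0,1,0,1,0,0,0,0,0,0,0,0,0,0,0,0,1,0,0,0,0,0,0,0,0,0,0,0]
Step 4: insert o at [1, 16] -> counters=[0,1,1,0,0,0,0,0,0,0,0,1,0,1,0,0,1,0,0,1,0,1,0,0,0,0,0,0,0,0,0,0,0,0,1,0,0,0,0,0,0,0,0,0,0,0]
Step 5: insert rh at [3, 13] -> counters=[0,1,1,1,0,0,0,0,0,0,0,1,0,2,0,0,1,0,0,1,0,1,0,0,0,0,0,0,0,0,0,0,0,0,1,0,0,0,0,0,0,0,0,0,0,0]
Step 6: insert tq at [37, 43] -> counters=[0,1,1,1,0,0,0,0,0,0,0,1,0,2,0,0,1,0,0,1,0,1,0,0,0,0,0,0,0,0,0,0,0,0,1,0,0,1,0,0,0,0,0,1,0,0]
Step 7: insert u at [3, 24] -> counters=[0,1,1,2,0,0,0,0,0,0,0,1,0,2,0,0,1,0,0,1,0,1,0,0,1,0,0,0,0,0,0,0,0,0,1,0,0,1,0,0,0,0,0,1,0,0]
Step 8: insert h at [13, 19] -> counters=[0,1,1,2,0,0,0,0,0,0,0,1,0,3,0,0,1,0,0,2,0,1,0,0,1,0,0,0,0,0,0,0,0,0,1,0,0,1,0,0,0,0,0,1,0,0]
Step 9: insert g at [2, 11] -> counters=[0,1,2,2,0,0,0,0,0,0,0,2,0,3,0,0,1,0,0,2,0,1,0,0,1,0,0,0,0,0,0,0,0,0,1,0,0,1,0,0,0,0,0,1,0,0]
Final counters=[0,1,2,2,0,0,0,0,0,0,0,2,0,3,0,0,1,0,0,2,0,1,0,0,1,0,0,0,0,0,0,0,0,0,1,0,0,1,0,0,0,0,0,1,0,0] -> counters[16]=1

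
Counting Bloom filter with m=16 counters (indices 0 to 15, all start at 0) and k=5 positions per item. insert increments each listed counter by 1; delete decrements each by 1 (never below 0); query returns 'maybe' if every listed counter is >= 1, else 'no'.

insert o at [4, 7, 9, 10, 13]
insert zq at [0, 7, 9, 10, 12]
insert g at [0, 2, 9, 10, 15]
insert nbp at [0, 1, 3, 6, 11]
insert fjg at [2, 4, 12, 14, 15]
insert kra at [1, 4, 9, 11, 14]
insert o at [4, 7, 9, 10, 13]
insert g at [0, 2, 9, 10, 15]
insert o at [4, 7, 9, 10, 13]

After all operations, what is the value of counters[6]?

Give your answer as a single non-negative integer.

Step 1: insert o at [4, 7, 9, 10, 13] -> counters=[0,0,0,0,1,0,0,1,0,1,1,0,0,1,0,0]
Step 2: insert zq at [0, 7, 9, 10, 12] -> counters=[1,0,0,0,1,0,0,2,0,2,2,0,1,1,0,0]
Step 3: insert g at [0, 2, 9, 10, 15] -> counters=[2,0,1,0,1,0,0,2,0,3,3,0,1,1,0,1]
Step 4: insert nbp at [0, 1, 3, 6, 11] -> counters=[3,1,1,1,1,0,1,2,0,3,3,1,1,1,0,1]
Step 5: insert fjg at [2, 4, 12, 14, 15] -> counters=[3,1,2,1,2,0,1,2,0,3,3,1,2,1,1,2]
Step 6: insert kra at [1, 4, 9, 11, 14] -> counters=[3,2,2,1,3,0,1,2,0,4,3,2,2,1,2,2]
Step 7: insert o at [4, 7, 9, 10, 13] -> counters=[3,2,2,1,4,0,1,3,0,5,4,2,2,2,2,2]
Step 8: insert g at [0, 2, 9, 10, 15] -> counters=[4,2,3,1,4,0,1,3,0,6,5,2,2,2,2,3]
Step 9: insert o at [4, 7, 9, 10, 13] -> counters=[4,2,3,1,5,0,1,4,0,7,6,2,2,3,2,3]
Final counters=[4,2,3,1,5,0,1,4,0,7,6,2,2,3,2,3] -> counters[6]=1

Answer: 1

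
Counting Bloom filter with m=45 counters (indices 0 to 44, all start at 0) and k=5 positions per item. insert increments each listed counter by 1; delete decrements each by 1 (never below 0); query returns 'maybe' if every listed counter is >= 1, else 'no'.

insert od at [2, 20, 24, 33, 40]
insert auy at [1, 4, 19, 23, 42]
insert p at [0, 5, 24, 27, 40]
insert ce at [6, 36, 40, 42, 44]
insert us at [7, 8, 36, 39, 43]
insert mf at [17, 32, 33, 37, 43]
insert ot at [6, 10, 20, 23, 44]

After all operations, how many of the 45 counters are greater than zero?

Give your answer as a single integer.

Answer: 24

Derivation:
Step 1: insert od at [2, 20, 24, 33, 40] -> counters=[0,0,1,0,0,0,0,0,0,0,0,0,0,0,0,0,0,0,0,0,1,0,0,0,1,0,0,0,0,0,0,0,0,1,0,0,0,0,0,0,1,0,0,0,0]
Step 2: insert auy at [1, 4, 19, 23, 42] -> counters=[0,1,1,0,1,0,0,0,0,0,0,0,0,0,0,0,0,0,0,1,1,0,0,1,1,0,0,0,0,0,0,0,0,1,0,0,0,0,0,0,1,0,1,0,0]
Step 3: insert p at [0, 5, 24, 27, 40] -> counters=[1,1,1,0,1,1,0,0,0,0,0,0,0,0,0,0,0,0,0,1,1,0,0,1,2,0,0,1,0,0,0,0,0,1,0,0,0,0,0,0,2,0,1,0,0]
Step 4: insert ce at [6, 36, 40, 42, 44] -> counters=[1,1,1,0,1,1,1,0,0,0,0,0,0,0,0,0,0,0,0,1,1,0,0,1,2,0,0,1,0,0,0,0,0,1,0,0,1,0,0,0,3,0,2,0,1]
Step 5: insert us at [7, 8, 36, 39, 43] -> counters=[1,1,1,0,1,1,1,1,1,0,0,0,0,0,0,0,0,0,0,1,1,0,0,1,2,0,0,1,0,0,0,0,0,1,0,0,2,0,0,1,3,0,2,1,1]
Step 6: insert mf at [17, 32, 33, 37, 43] -> counters=[1,1,1,0,1,1,1,1,1,0,0,0,0,0,0,0,0,1,0,1,1,0,0,1,2,0,0,1,0,0,0,0,1,2,0,0,2,1,0,1,3,0,2,2,1]
Step 7: insert ot at [6, 10, 20, 23, 44] -> counters=[1,1,1,0,1,1,2,1,1,0,1,0,0,0,0,0,0,1,0,1,2,0,0,2,2,0,0,1,0,0,0,0,1,2,0,0,2,1,0,1,3,0,2,2,2]
Final counters=[1,1,1,0,1,1,2,1,1,0,1,0,0,0,0,0,0,1,0,1,2,0,0,2,2,0,0,1,0,0,0,0,1,2,0,0,2,1,0,1,3,0,2,2,2] -> 24 nonzero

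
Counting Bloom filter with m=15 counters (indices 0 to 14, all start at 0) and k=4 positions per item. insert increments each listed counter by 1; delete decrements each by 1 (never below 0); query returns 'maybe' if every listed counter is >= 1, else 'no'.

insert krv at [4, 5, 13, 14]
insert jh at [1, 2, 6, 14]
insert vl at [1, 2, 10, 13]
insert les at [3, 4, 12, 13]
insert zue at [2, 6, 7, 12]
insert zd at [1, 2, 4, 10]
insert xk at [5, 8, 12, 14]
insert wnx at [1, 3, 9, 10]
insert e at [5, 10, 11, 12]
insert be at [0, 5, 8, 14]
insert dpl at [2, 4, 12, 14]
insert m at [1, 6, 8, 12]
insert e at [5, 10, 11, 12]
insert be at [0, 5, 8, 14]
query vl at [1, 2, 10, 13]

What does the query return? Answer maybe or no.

Step 1: insert krv at [4, 5, 13, 14] -> counters=[0,0,0,0,1,1,0,0,0,0,0,0,0,1,1]
Step 2: insert jh at [1, 2, 6, 14] -> counters=[0,1,1,0,1,1,1,0,0,0,0,0,0,1,2]
Step 3: insert vl at [1, 2, 10, 13] -> counters=[0,2,2,0,1,1,1,0,0,0,1,0,0,2,2]
Step 4: insert les at [3, 4, 12, 13] -> counters=[0,2,2,1,2,1,1,0,0,0,1,0,1,3,2]
Step 5: insert zue at [2, 6, 7, 12] -> counters=[0,2,3,1,2,1,2,1,0,0,1,0,2,3,2]
Step 6: insert zd at [1, 2, 4, 10] -> counters=[0,3,4,1,3,1,2,1,0,0,2,0,2,3,2]
Step 7: insert xk at [5, 8, 12, 14] -> counters=[0,3,4,1,3,2,2,1,1,0,2,0,3,3,3]
Step 8: insert wnx at [1, 3, 9, 10] -> counters=[0,4,4,2,3,2,2,1,1,1,3,0,3,3,3]
Step 9: insert e at [5, 10, 11, 12] -> counters=[0,4,4,2,3,3,2,1,1,1,4,1,4,3,3]
Step 10: insert be at [0, 5, 8, 14] -> counters=[1,4,4,2,3,4,2,1,2,1,4,1,4,3,4]
Step 11: insert dpl at [2, 4, 12, 14] -> counters=[1,4,5,2,4,4,2,1,2,1,4,1,5,3,5]
Step 12: insert m at [1, 6, 8, 12] -> counters=[1,5,5,2,4,4,3,1,3,1,4,1,6,3,5]
Step 13: insert e at [5, 10, 11, 12] -> counters=[1,5,5,2,4,5,3,1,3,1,5,2,7,3,5]
Step 14: insert be at [0, 5, 8, 14] -> counters=[2,5,5,2,4,6,3,1,4,1,5,2,7,3,6]
Query vl: check counters[1]=5 counters[2]=5 counters[10]=5 counters[13]=3 -> maybe

Answer: maybe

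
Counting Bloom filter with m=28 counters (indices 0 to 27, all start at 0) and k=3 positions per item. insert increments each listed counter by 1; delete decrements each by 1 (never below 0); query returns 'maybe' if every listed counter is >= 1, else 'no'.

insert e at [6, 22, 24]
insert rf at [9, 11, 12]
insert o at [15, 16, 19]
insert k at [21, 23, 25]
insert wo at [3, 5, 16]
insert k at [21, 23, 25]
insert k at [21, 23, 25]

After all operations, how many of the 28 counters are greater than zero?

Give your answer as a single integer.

Step 1: insert e at [6, 22, 24] -> counters=[0,0,0,0,0,0,1,0,0,0,0,0,0,0,0,0,0,0,0,0,0,0,1,0,1,0,0,0]
Step 2: insert rf at [9, 11, 12] -> counters=[0,0,0,0,0,0,1,0,0,1,0,1,1,0,0,0,0,0,0,0,0,0,1,0,1,0,0,0]
Step 3: insert o at [15, 16, 19] -> counters=[0,0,0,0,0,0,1,0,0,1,0,1,1,0,0,1,1,0,0,1,0,0,1,0,1,0,0,0]
Step 4: insert k at [21, 23, 25] -> counters=[0,0,0,0,0,0,1,0,0,1,0,1,1,0,0,1,1,0,0,1,0,1,1,1,1,1,0,0]
Step 5: insert wo at [3, 5, 16] -> counters=[0,0,0,1,0,1,1,0,0,1,0,1,1,0,0,1,2,0,0,1,0,1,1,1,1,1,0,0]
Step 6: insert k at [21, 23, 25] -> counters=[0,0,0,1,0,1,1,0,0,1,0,1,1,0,0,1,2,0,0,1,0,2,1,2,1,2,0,0]
Step 7: insert k at [21, 23, 25] -> counters=[0,0,0,1,0,1,1,0,0,1,0,1,1,0,0,1,2,0,0,1,0,3,1,3,1,3,0,0]
Final counters=[0,0,0,1,0,1,1,0,0,1,0,1,1,0,0,1,2,0,0,1,0,3,1,3,1,3,0,0] -> 14 nonzero

Answer: 14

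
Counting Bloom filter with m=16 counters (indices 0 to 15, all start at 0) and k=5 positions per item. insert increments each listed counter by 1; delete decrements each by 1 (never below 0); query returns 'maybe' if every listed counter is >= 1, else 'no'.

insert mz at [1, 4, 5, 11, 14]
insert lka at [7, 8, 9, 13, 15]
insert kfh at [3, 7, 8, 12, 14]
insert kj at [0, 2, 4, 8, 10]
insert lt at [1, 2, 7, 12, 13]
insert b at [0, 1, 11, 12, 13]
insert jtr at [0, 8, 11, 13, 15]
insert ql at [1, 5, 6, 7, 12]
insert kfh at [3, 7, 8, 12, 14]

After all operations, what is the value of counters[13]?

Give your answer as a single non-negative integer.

Answer: 4

Derivation:
Step 1: insert mz at [1, 4, 5, 11, 14] -> counters=[0,1,0,0,1,1,0,0,0,0,0,1,0,0,1,0]
Step 2: insert lka at [7, 8, 9, 13, 15] -> counters=[0,1,0,0,1,1,0,1,1,1,0,1,0,1,1,1]
Step 3: insert kfh at [3, 7, 8, 12, 14] -> counters=[0,1,0,1,1,1,0,2,2,1,0,1,1,1,2,1]
Step 4: insert kj at [0, 2, 4, 8, 10] -> counters=[1,1,1,1,2,1,0,2,3,1,1,1,1,1,2,1]
Step 5: insert lt at [1, 2, 7, 12, 13] -> counters=[1,2,2,1,2,1,0,3,3,1,1,1,2,2,2,1]
Step 6: insert b at [0, 1, 11, 12, 13] -> counters=[2,3,2,1,2,1,0,3,3,1,1,2,3,3,2,1]
Step 7: insert jtr at [0, 8, 11, 13, 15] -> counters=[3,3,2,1,2,1,0,3,4,1,1,3,3,4,2,2]
Step 8: insert ql at [1, 5, 6, 7, 12] -> counters=[3,4,2,1,2,2,1,4,4,1,1,3,4,4,2,2]
Step 9: insert kfh at [3, 7, 8, 12, 14] -> counters=[3,4,2,2,2,2,1,5,5,1,1,3,5,4,3,2]
Final counters=[3,4,2,2,2,2,1,5,5,1,1,3,5,4,3,2] -> counters[13]=4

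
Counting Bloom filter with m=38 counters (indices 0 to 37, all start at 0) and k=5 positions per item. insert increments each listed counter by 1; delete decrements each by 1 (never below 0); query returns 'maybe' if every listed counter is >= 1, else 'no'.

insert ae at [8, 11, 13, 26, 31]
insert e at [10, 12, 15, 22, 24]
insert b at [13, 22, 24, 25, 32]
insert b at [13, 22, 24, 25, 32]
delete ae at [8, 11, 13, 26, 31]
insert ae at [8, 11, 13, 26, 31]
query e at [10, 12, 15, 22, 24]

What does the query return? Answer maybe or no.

Step 1: insert ae at [8, 11, 13, 26, 31] -> counters=[0,0,0,0,0,0,0,0,1,0,0,1,0,1,0,0,0,0,0,0,0,0,0,0,0,0,1,0,0,0,0,1,0,0,0,0,0,0]
Step 2: insert e at [10, 12, 15, 22, 24] -> counters=[0,0,0,0,0,0,0,0,1,0,1,1,1,1,0,1,0,0,0,0,0,0,1,0,1,0,1,0,0,0,0,1,0,0,0,0,0,0]
Step 3: insert b at [13, 22, 24, 25, 32] -> counters=[0,0,0,0,0,0,0,0,1,0,1,1,1,2,0,1,0,0,0,0,0,0,2,0,2,1,1,0,0,0,0,1,1,0,0,0,0,0]
Step 4: insert b at [13, 22, 24, 25, 32] -> counters=[0,0,0,0,0,0,0,0,1,0,1,1,1,3,0,1,0,0,0,0,0,0,3,0,3,2,1,0,0,0,0,1,2,0,0,0,0,0]
Step 5: delete ae at [8, 11, 13, 26, 31] -> counters=[0,0,0,0,0,0,0,0,0,0,1,0,1,2,0,1,0,0,0,0,0,0,3,0,3,2,0,0,0,0,0,0,2,0,0,0,0,0]
Step 6: insert ae at [8, 11, 13, 26, 31] -> counters=[0,0,0,0,0,0,0,0,1,0,1,1,1,3,0,1,0,0,0,0,0,0,3,0,3,2,1,0,0,0,0,1,2,0,0,0,0,0]
Query e: check counters[10]=1 counters[12]=1 counters[15]=1 counters[22]=3 counters[24]=3 -> maybe

Answer: maybe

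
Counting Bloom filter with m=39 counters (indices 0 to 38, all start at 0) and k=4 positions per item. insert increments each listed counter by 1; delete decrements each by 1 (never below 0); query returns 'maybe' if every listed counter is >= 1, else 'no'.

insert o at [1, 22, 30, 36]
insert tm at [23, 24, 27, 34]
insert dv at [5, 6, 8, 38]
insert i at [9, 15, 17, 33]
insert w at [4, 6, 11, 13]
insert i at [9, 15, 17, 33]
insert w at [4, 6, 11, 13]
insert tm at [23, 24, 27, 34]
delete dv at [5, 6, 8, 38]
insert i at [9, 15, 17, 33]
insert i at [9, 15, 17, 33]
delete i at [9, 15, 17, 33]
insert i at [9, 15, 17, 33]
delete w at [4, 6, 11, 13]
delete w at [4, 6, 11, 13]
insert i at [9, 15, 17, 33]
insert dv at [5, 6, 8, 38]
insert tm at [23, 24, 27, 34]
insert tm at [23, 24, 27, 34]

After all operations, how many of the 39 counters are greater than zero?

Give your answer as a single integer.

Answer: 16

Derivation:
Step 1: insert o at [1, 22, 30, 36] -> counters=[0,1,0,0,0,0,0,0,0,0,0,0,0,0,0,0,0,0,0,0,0,0,1,0,0,0,0,0,0,0,1,0,0,0,0,0,1,0,0]
Step 2: insert tm at [23, 24, 27, 34] -> counters=[0,1,0,0,0,0,0,0,0,0,0,0,0,0,0,0,0,0,0,0,0,0,1,1,1,0,0,1,0,0,1,0,0,0,1,0,1,0,0]
Step 3: insert dv at [5, 6, 8, 38] -> counters=[0,1,0,0,0,1,1,0,1,0,0,0,0,0,0,0,0,0,0,0,0,0,1,1,1,0,0,1,0,0,1,0,0,0,1,0,1,0,1]
Step 4: insert i at [9, 15, 17, 33] -> counters=[0,1,0,0,0,1,1,0,1,1,0,0,0,0,0,1,0,1,0,0,0,0,1,1,1,0,0,1,0,0,1,0,0,1,1,0,1,0,1]
Step 5: insert w at [4, 6, 11, 13] -> counters=[0,1,0,0,1,1,2,0,1,1,0,1,0,1,0,1,0,1,0,0,0,0,1,1,1,0,0,1,0,0,1,0,0,1,1,0,1,0,1]
Step 6: insert i at [9, 15, 17, 33] -> counters=[0,1,0,0,1,1,2,0,1,2,0,1,0,1,0,2,0,2,0,0,0,0,1,1,1,0,0,1,0,0,1,0,0,2,1,0,1,0,1]
Step 7: insert w at [4, 6, 11, 13] -> counters=[0,1,0,0,2,1,3,0,1,2,0,2,0,2,0,2,0,2,0,0,0,0,1,1,1,0,0,1,0,0,1,0,0,2,1,0,1,0,1]
Step 8: insert tm at [23, 24, 27, 34] -> counters=[0,1,0,0,2,1,3,0,1,2,0,2,0,2,0,2,0,2,0,0,0,0,1,2,2,0,0,2,0,0,1,0,0,2,2,0,1,0,1]
Step 9: delete dv at [5, 6, 8, 38] -> counters=[0,1,0,0,2,0,2,0,0,2,0,2,0,2,0,2,0,2,0,0,0,0,1,2,2,0,0,2,0,0,1,0,0,2,2,0,1,0,0]
Step 10: insert i at [9, 15, 17, 33] -> counters=[0,1,0,0,2,0,2,0,0,3,0,2,0,2,0,3,0,3,0,0,0,0,1,2,2,0,0,2,0,0,1,0,0,3,2,0,1,0,0]
Step 11: insert i at [9, 15, 17, 33] -> counters=[0,1,0,0,2,0,2,0,0,4,0,2,0,2,0,4,0,4,0,0,0,0,1,2,2,0,0,2,0,0,1,0,0,4,2,0,1,0,0]
Step 12: delete i at [9, 15, 17, 33] -> counters=[0,1,0,0,2,0,2,0,0,3,0,2,0,2,0,3,0,3,0,0,0,0,1,2,2,0,0,2,0,0,1,0,0,3,2,0,1,0,0]
Step 13: insert i at [9, 15, 17, 33] -> counters=[0,1,0,0,2,0,2,0,0,4,0,2,0,2,0,4,0,4,0,0,0,0,1,2,2,0,0,2,0,0,1,0,0,4,2,0,1,0,0]
Step 14: delete w at [4, 6, 11, 13] -> counters=[0,1,0,0,1,0,1,0,0,4,0,1,0,1,0,4,0,4,0,0,0,0,1,2,2,0,0,2,0,0,1,0,0,4,2,0,1,0,0]
Step 15: delete w at [4, 6, 11, 13] -> counters=[0,1,0,0,0,0,0,0,0,4,0,0,0,0,0,4,0,4,0,0,0,0,1,2,2,0,0,2,0,0,1,0,0,4,2,0,1,0,0]
Step 16: insert i at [9, 15, 17, 33] -> counters=[0,1,0,0,0,0,0,0,0,5,0,0,0,0,0,5,0,5,0,0,0,0,1,2,2,0,0,2,0,0,1,0,0,5,2,0,1,0,0]
Step 17: insert dv at [5, 6, 8, 38] -> counters=[0,1,0,0,0,1,1,0,1,5,0,0,0,0,0,5,0,5,0,0,0,0,1,2,2,0,0,2,0,0,1,0,0,5,2,0,1,0,1]
Step 18: insert tm at [23, 24, 27, 34] -> counters=[0,1,0,0,0,1,1,0,1,5,0,0,0,0,0,5,0,5,0,0,0,0,1,3,3,0,0,3,0,0,1,0,0,5,3,0,1,0,1]
Step 19: insert tm at [23, 24, 27, 34] -> counters=[0,1,0,0,0,1,1,0,1,5,0,0,0,0,0,5,0,5,0,0,0,0,1,4,4,0,0,4,0,0,1,0,0,5,4,0,1,0,1]
Final counters=[0,1,0,0,0,1,1,0,1,5,0,0,0,0,0,5,0,5,0,0,0,0,1,4,4,0,0,4,0,0,1,0,0,5,4,0,1,0,1] -> 16 nonzero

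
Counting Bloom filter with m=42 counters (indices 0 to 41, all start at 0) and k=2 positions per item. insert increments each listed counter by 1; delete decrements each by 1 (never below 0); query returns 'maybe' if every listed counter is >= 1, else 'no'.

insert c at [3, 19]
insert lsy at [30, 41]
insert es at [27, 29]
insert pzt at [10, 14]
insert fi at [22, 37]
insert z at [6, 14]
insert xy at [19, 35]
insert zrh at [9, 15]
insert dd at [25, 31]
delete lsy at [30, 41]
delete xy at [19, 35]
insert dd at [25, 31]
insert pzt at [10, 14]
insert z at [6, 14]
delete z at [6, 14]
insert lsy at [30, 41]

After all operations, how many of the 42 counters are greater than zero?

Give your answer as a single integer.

Step 1: insert c at [3, 19] -> counters=[0,0,0,1,0,0,0,0,0,0,0,0,0,0,0,0,0,0,0,1,0,0,0,0,0,0,0,0,0,0,0,0,0,0,0,0,0,0,0,0,0,0]
Step 2: insert lsy at [30, 41] -> counters=[0,0,0,1,0,0,0,0,0,0,0,0,0,0,0,0,0,0,0,1,0,0,0,0,0,0,0,0,0,0,1,0,0,0,0,0,0,0,0,0,0,1]
Step 3: insert es at [27, 29] -> counters=[0,0,0,1,0,0,0,0,0,0,0,0,0,0,0,0,0,0,0,1,0,0,0,0,0,0,0,1,0,1,1,0,0,0,0,0,0,0,0,0,0,1]
Step 4: insert pzt at [10, 14] -> counters=[0,0,0,1,0,0,0,0,0,0,1,0,0,0,1,0,0,0,0,1,0,0,0,0,0,0,0,1,0,1,1,0,0,0,0,0,0,0,0,0,0,1]
Step 5: insert fi at [22, 37] -> counters=[0,0,0,1,0,0,0,0,0,0,1,0,0,0,1,0,0,0,0,1,0,0,1,0,0,0,0,1,0,1,1,0,0,0,0,0,0,1,0,0,0,1]
Step 6: insert z at [6, 14] -> counters=[0,0,0,1,0,0,1,0,0,0,1,0,0,0,2,0,0,0,0,1,0,0,1,0,0,0,0,1,0,1,1,0,0,0,0,0,0,1,0,0,0,1]
Step 7: insert xy at [19, 35] -> counters=[0,0,0,1,0,0,1,0,0,0,1,0,0,0,2,0,0,0,0,2,0,0,1,0,0,0,0,1,0,1,1,0,0,0,0,1,0,1,0,0,0,1]
Step 8: insert zrh at [9, 15] -> counters=[0,0,0,1,0,0,1,0,0,1,1,0,0,0,2,1,0,0,0,2,0,0,1,0,0,0,0,1,0,1,1,0,0,0,0,1,0,1,0,0,0,1]
Step 9: insert dd at [25, 31] -> counters=[0,0,0,1,0,0,1,0,0,1,1,0,0,0,2,1,0,0,0,2,0,0,1,0,0,1,0,1,0,1,1,1,0,0,0,1,0,1,0,0,0,1]
Step 10: delete lsy at [30, 41] -> counters=[0,0,0,1,0,0,1,0,0,1,1,0,0,0,2,1,0,0,0,2,0,0,1,0,0,1,0,1,0,1,0,1,0,0,0,1,0,1,0,0,0,0]
Step 11: delete xy at [19, 35] -> counters=[0,0,0,1,0,0,1,0,0,1,1,0,0,0,2,1,0,0,0,1,0,0,1,0,0,1,0,1,0,1,0,1,0,0,0,0,0,1,0,0,0,0]
Step 12: insert dd at [25, 31] -> counters=[0,0,0,1,0,0,1,0,0,1,1,0,0,0,2,1,0,0,0,1,0,0,1,0,0,2,0,1,0,1,0,2,0,0,0,0,0,1,0,0,0,0]
Step 13: insert pzt at [10, 14] -> counters=[0,0,0,1,0,0,1,0,0,1,2,0,0,0,3,1,0,0,0,1,0,0,1,0,0,2,0,1,0,1,0,2,0,0,0,0,0,1,0,0,0,0]
Step 14: insert z at [6, 14] -> counters=[0,0,0,1,0,0,2,0,0,1,2,0,0,0,4,1,0,0,0,1,0,0,1,0,0,2,0,1,0,1,0,2,0,0,0,0,0,1,0,0,0,0]
Step 15: delete z at [6, 14] -> counters=[0,0,0,1,0,0,1,0,0,1,2,0,0,0,3,1,0,0,0,1,0,0,1,0,0,2,0,1,0,1,0,2,0,0,0,0,0,1,0,0,0,0]
Step 16: insert lsy at [30, 41] -> counters=[0,0,0,1,0,0,1,0,0,1,2,0,0,0,3,1,0,0,0,1,0,0,1,0,0,2,0,1,0,1,1,2,0,0,0,0,0,1,0,0,0,1]
Final counters=[0,0,0,1,0,0,1,0,0,1,2,0,0,0,3,1,0,0,0,1,0,0,1,0,0,2,0,1,0,1,1,2,0,0,0,0,0,1,0,0,0,1] -> 15 nonzero

Answer: 15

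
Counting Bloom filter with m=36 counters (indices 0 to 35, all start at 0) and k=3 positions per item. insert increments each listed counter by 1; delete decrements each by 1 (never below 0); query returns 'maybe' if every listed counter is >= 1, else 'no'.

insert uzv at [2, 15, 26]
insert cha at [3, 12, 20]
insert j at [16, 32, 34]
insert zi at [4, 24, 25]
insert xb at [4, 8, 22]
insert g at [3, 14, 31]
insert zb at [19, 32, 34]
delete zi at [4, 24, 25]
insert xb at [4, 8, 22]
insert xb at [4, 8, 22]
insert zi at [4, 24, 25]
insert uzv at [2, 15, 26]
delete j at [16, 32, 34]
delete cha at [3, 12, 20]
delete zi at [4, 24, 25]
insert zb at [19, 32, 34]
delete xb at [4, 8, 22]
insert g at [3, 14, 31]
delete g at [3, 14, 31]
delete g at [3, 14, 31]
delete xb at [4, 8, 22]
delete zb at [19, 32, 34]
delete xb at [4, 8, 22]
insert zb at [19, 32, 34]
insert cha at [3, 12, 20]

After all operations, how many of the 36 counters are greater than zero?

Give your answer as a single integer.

Step 1: insert uzv at [2, 15, 26] -> counters=[0,0,1,0,0,0,0,0,0,0,0,0,0,0,0,1,0,0,0,0,0,0,0,0,0,0,1,0,0,0,0,0,0,0,0,0]
Step 2: insert cha at [3, 12, 20] -> counters=[0,0,1,1,0,0,0,0,0,0,0,0,1,0,0,1,0,0,0,0,1,0,0,0,0,0,1,0,0,0,0,0,0,0,0,0]
Step 3: insert j at [16, 32, 34] -> counters=[0,0,1,1,0,0,0,0,0,0,0,0,1,0,0,1,1,0,0,0,1,0,0,0,0,0,1,0,0,0,0,0,1,0,1,0]
Step 4: insert zi at [4, 24, 25] -> counters=[0,0,1,1,1,0,0,0,0,0,0,0,1,0,0,1,1,0,0,0,1,0,0,0,1,1,1,0,0,0,0,0,1,0,1,0]
Step 5: insert xb at [4, 8, 22] -> counters=[0,0,1,1,2,0,0,0,1,0,0,0,1,0,0,1,1,0,0,0,1,0,1,0,1,1,1,0,0,0,0,0,1,0,1,0]
Step 6: insert g at [3, 14, 31] -> counters=[0,0,1,2,2,0,0,0,1,0,0,0,1,0,1,1,1,0,0,0,1,0,1,0,1,1,1,0,0,0,0,1,1,0,1,0]
Step 7: insert zb at [19, 32, 34] -> counters=[0,0,1,2,2,0,0,0,1,0,0,0,1,0,1,1,1,0,0,1,1,0,1,0,1,1,1,0,0,0,0,1,2,0,2,0]
Step 8: delete zi at [4, 24, 25] -> counters=[0,0,1,2,1,0,0,0,1,0,0,0,1,0,1,1,1,0,0,1,1,0,1,0,0,0,1,0,0,0,0,1,2,0,2,0]
Step 9: insert xb at [4, 8, 22] -> counters=[0,0,1,2,2,0,0,0,2,0,0,0,1,0,1,1,1,0,0,1,1,0,2,0,0,0,1,0,0,0,0,1,2,0,2,0]
Step 10: insert xb at [4, 8, 22] -> counters=[0,0,1,2,3,0,0,0,3,0,0,0,1,0,1,1,1,0,0,1,1,0,3,0,0,0,1,0,0,0,0,1,2,0,2,0]
Step 11: insert zi at [4, 24, 25] -> counters=[0,0,1,2,4,0,0,0,3,0,0,0,1,0,1,1,1,0,0,1,1,0,3,0,1,1,1,0,0,0,0,1,2,0,2,0]
Step 12: insert uzv at [2, 15, 26] -> counters=[0,0,2,2,4,0,0,0,3,0,0,0,1,0,1,2,1,0,0,1,1,0,3,0,1,1,2,0,0,0,0,1,2,0,2,0]
Step 13: delete j at [16, 32, 34] -> counters=[0,0,2,2,4,0,0,0,3,0,0,0,1,0,1,2,0,0,0,1,1,0,3,0,1,1,2,0,0,0,0,1,1,0,1,0]
Step 14: delete cha at [3, 12, 20] -> counters=[0,0,2,1,4,0,0,0,3,0,0,0,0,0,1,2,0,0,0,1,0,0,3,0,1,1,2,0,0,0,0,1,1,0,1,0]
Step 15: delete zi at [4, 24, 25] -> counters=[0,0,2,1,3,0,0,0,3,0,0,0,0,0,1,2,0,0,0,1,0,0,3,0,0,0,2,0,0,0,0,1,1,0,1,0]
Step 16: insert zb at [19, 32, 34] -> counters=[0,0,2,1,3,0,0,0,3,0,0,0,0,0,1,2,0,0,0,2,0,0,3,0,0,0,2,0,0,0,0,1,2,0,2,0]
Step 17: delete xb at [4, 8, 22] -> counters=[0,0,2,1,2,0,0,0,2,0,0,0,0,0,1,2,0,0,0,2,0,0,2,0,0,0,2,0,0,0,0,1,2,0,2,0]
Step 18: insert g at [3, 14, 31] -> counters=[0,0,2,2,2,0,0,0,2,0,0,0,0,0,2,2,0,0,0,2,0,0,2,0,0,0,2,0,0,0,0,2,2,0,2,0]
Step 19: delete g at [3, 14, 31] -> counters=[0,0,2,1,2,0,0,0,2,0,0,0,0,0,1,2,0,0,0,2,0,0,2,0,0,0,2,0,0,0,0,1,2,0,2,0]
Step 20: delete g at [3, 14, 31] -> counters=[0,0,2,0,2,0,0,0,2,0,0,0,0,0,0,2,0,0,0,2,0,0,2,0,0,0,2,0,0,0,0,0,2,0,2,0]
Step 21: delete xb at [4, 8, 22] -> counters=[0,0,2,0,1,0,0,0,1,0,0,0,0,0,0,2,0,0,0,2,0,0,1,0,0,0,2,0,0,0,0,0,2,0,2,0]
Step 22: delete zb at [19, 32, 34] -> counters=[0,0,2,0,1,0,0,0,1,0,0,0,0,0,0,2,0,0,0,1,0,0,1,0,0,0,2,0,0,0,0,0,1,0,1,0]
Step 23: delete xb at [4, 8, 22] -> counters=[0,0,2,0,0,0,0,0,0,0,0,0,0,0,0,2,0,0,0,1,0,0,0,0,0,0,2,0,0,0,0,0,1,0,1,0]
Step 24: insert zb at [19, 32, 34] -> counters=[0,0,2,0,0,0,0,0,0,0,0,0,0,0,0,2,0,0,0,2,0,0,0,0,0,0,2,0,0,0,0,0,2,0,2,0]
Step 25: insert cha at [3, 12, 20] -> counters=[0,0,2,1,0,0,0,0,0,0,0,0,1,0,0,2,0,0,0,2,1,0,0,0,0,0,2,0,0,0,0,0,2,0,2,0]
Final counters=[0,0,2,1,0,0,0,0,0,0,0,0,1,0,0,2,0,0,0,2,1,0,0,0,0,0,2,0,0,0,0,0,2,0,2,0] -> 9 nonzero

Answer: 9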